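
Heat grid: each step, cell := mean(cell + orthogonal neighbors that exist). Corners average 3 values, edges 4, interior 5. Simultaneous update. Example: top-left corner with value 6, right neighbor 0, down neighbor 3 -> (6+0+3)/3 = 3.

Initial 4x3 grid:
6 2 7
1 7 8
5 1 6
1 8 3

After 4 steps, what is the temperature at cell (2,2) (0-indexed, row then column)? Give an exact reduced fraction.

Step 1: cell (2,2) = 9/2
Step 2: cell (2,2) = 677/120
Step 3: cell (2,2) = 17231/3600
Step 4: cell (2,2) = 270421/54000
Full grid after step 4:
  2023/450 2037443/432000 343087/64800
  99211/24000 108539/22500 270631/54000
  908059/216000 1563199/360000 270421/54000
  511289/129600 3855851/864000 596939/129600

Answer: 270421/54000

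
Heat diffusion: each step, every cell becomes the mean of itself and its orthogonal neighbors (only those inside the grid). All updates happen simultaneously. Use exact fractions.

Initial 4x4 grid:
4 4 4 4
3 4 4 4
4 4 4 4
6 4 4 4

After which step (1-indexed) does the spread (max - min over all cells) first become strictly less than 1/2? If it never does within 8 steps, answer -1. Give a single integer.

Answer: 3

Derivation:
Step 1: max=14/3, min=11/3, spread=1
Step 2: max=161/36, min=137/36, spread=2/3
Step 3: max=931/216, min=2077/540, spread=167/360
  -> spread < 1/2 first at step 3
Step 4: max=137309/32400, min=63067/16200, spread=149/432
Step 5: max=4066883/972000, min=1907281/486000, spread=84107/324000
Step 6: max=121007243/29160000, min=28785167/7290000, spread=78221/388800
Step 7: max=721530811/174960000, min=1445032003/364500000, spread=697886239/4374000000
Step 8: max=107739043559/26244000000, min=173927321581/43740000000, spread=4228313263/32805000000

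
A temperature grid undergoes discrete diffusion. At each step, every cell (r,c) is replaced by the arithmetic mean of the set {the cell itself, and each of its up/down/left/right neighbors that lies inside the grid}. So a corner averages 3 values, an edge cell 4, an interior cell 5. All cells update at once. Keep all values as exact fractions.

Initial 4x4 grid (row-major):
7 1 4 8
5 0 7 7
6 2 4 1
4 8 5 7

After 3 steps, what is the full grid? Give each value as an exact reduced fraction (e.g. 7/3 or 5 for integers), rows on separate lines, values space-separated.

Answer: 1699/432 14617/3600 16741/3600 5647/1080
29579/7200 23981/6000 13651/3000 9023/1800
10601/2400 4441/1000 26783/6000 8813/1800
119/24 11321/2400 35147/7200 10373/2160

Derivation:
After step 1:
  13/3 3 5 19/3
  9/2 3 22/5 23/4
  17/4 4 19/5 19/4
  6 19/4 6 13/3
After step 2:
  71/18 23/6 281/60 205/36
  193/48 189/50 439/100 637/120
  75/16 99/25 459/100 559/120
  5 83/16 1133/240 181/36
After step 3:
  1699/432 14617/3600 16741/3600 5647/1080
  29579/7200 23981/6000 13651/3000 9023/1800
  10601/2400 4441/1000 26783/6000 8813/1800
  119/24 11321/2400 35147/7200 10373/2160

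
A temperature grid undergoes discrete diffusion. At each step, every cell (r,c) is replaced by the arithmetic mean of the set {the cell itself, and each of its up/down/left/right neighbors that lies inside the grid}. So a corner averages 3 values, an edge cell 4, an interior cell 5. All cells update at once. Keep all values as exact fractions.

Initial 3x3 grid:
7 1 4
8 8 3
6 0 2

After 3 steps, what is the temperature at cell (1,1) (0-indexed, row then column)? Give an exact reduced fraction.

Answer: 2543/600

Derivation:
Step 1: cell (1,1) = 4
Step 2: cell (1,1) = 49/10
Step 3: cell (1,1) = 2543/600
Full grid after step 3:
  2221/432 1139/240 1637/432
  5131/960 2543/600 11033/2880
  2045/432 3077/720 1445/432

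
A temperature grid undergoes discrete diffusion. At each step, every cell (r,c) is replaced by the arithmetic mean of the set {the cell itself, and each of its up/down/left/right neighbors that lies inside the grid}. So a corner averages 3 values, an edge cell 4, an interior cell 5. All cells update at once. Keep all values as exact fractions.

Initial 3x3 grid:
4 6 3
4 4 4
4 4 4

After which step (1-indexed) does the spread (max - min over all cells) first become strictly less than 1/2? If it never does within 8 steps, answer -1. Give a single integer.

Answer: 2

Derivation:
Step 1: max=14/3, min=15/4, spread=11/12
Step 2: max=353/80, min=47/12, spread=119/240
  -> spread < 1/2 first at step 2
Step 3: max=9349/2160, min=4829/1200, spread=821/2700
Step 4: max=1221577/288000, min=174631/43200, spread=172111/864000
Step 5: max=32875621/7776000, min=10599457/2592000, spread=4309/31104
Step 6: max=1958423987/466560000, min=212561693/51840000, spread=36295/373248
Step 7: max=117211823989/27993600000, min=38433580913/9331200000, spread=305773/4478976
Step 8: max=7012212987683/1679616000000, min=2310571506311/559872000000, spread=2575951/53747712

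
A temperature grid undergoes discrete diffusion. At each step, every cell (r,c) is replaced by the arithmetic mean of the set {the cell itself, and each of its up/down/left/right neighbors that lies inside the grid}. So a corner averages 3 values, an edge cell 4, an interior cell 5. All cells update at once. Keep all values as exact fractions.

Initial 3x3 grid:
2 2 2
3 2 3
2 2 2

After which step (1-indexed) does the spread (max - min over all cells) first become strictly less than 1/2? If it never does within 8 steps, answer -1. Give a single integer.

Step 1: max=12/5, min=2, spread=2/5
  -> spread < 1/2 first at step 1
Step 2: max=559/240, min=109/50, spread=179/1200
Step 3: max=6823/3000, min=497/225, spread=589/9000
Step 4: max=1949551/864000, min=401081/180000, spread=121811/4320000
Step 5: max=24291607/10800000, min=1811423/810000, spread=417901/32400000
Step 6: max=6983369359/3110400000, min=1451063129/648000000, spread=91331699/15552000000
Step 7: max=87242654263/38880000000, min=6535255007/2916000000, spread=317762509/116640000000
Step 8: max=25115886886831/11197440000000, min=5229532008761/2332800000000, spread=70666223891/55987200000000

Answer: 1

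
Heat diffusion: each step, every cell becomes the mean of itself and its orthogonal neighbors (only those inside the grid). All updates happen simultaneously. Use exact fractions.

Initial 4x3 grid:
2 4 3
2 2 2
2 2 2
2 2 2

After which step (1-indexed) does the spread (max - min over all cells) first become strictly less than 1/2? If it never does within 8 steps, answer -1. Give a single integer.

Step 1: max=3, min=2, spread=1
Step 2: max=649/240, min=2, spread=169/240
Step 3: max=467/180, min=2, spread=107/180
Step 4: max=11969/4800, min=3047/1500, spread=11093/24000
  -> spread < 1/2 first at step 4
Step 5: max=6343129/2592000, min=222241/108000, spread=201869/518400
Step 6: max=373579471/155520000, min=45097573/21600000, spread=244384727/777600000
Step 7: max=7380995863/3110400000, min=410479243/194400000, spread=3614791/13824000
Step 8: max=1314389368751/559872000000, min=55283873921/25920000000, spread=601288460287/2799360000000

Answer: 4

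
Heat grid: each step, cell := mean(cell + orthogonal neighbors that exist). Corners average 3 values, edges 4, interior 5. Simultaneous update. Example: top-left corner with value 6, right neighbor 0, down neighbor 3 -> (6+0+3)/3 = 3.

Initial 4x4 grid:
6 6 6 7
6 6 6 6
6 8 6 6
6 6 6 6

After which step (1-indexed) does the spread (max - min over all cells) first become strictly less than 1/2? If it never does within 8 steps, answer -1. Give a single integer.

Step 1: max=13/2, min=6, spread=1/2
Step 2: max=161/25, min=6, spread=11/25
  -> spread < 1/2 first at step 2
Step 3: max=7567/1200, min=14681/2400, spread=151/800
Step 4: max=33971/5400, min=14719/2400, spread=3413/21600
Step 5: max=1013669/162000, min=2664361/432000, spread=116269/1296000
Step 6: max=30395657/4860000, min=8006213/1296000, spread=1489433/19440000
Step 7: max=28427941/4556250, min=1082204819/174960000, spread=47140577/874800000
Step 8: max=27267243371/4374000000, min=1082722409999/174960000000, spread=2655774947/58320000000

Answer: 2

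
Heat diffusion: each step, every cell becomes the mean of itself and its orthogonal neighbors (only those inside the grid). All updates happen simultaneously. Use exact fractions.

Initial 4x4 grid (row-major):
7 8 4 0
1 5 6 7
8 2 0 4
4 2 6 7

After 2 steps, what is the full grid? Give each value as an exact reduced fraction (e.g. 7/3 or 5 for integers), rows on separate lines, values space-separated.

After step 1:
  16/3 6 9/2 11/3
  21/4 22/5 22/5 17/4
  15/4 17/5 18/5 9/2
  14/3 7/2 15/4 17/3
After step 2:
  199/36 607/120 557/120 149/36
  281/60 469/100 423/100 1009/240
  64/15 373/100 393/100 1081/240
  143/36 919/240 991/240 167/36

Answer: 199/36 607/120 557/120 149/36
281/60 469/100 423/100 1009/240
64/15 373/100 393/100 1081/240
143/36 919/240 991/240 167/36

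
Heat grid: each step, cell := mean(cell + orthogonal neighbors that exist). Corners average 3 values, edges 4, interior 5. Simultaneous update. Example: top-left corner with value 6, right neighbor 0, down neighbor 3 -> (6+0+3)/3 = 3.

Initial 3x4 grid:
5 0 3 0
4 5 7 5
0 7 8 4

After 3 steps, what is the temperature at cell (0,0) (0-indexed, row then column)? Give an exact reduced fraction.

Answer: 2467/720

Derivation:
Step 1: cell (0,0) = 3
Step 2: cell (0,0) = 13/4
Step 3: cell (0,0) = 2467/720
Full grid after step 3:
  2467/720 8689/2400 26167/7200 7951/2160
  27697/7200 25201/6000 27251/6000 15811/3600
  571/135 17171/3600 4649/900 5603/1080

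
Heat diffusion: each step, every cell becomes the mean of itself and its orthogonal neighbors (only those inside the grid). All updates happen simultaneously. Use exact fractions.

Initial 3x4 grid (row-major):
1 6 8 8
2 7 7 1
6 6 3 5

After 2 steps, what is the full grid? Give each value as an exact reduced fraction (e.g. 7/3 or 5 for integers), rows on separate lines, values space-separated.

After step 1:
  3 11/2 29/4 17/3
  4 28/5 26/5 21/4
  14/3 11/2 21/4 3
After step 2:
  25/6 427/80 1417/240 109/18
  259/60 129/25 571/100 1147/240
  85/18 1261/240 379/80 9/2

Answer: 25/6 427/80 1417/240 109/18
259/60 129/25 571/100 1147/240
85/18 1261/240 379/80 9/2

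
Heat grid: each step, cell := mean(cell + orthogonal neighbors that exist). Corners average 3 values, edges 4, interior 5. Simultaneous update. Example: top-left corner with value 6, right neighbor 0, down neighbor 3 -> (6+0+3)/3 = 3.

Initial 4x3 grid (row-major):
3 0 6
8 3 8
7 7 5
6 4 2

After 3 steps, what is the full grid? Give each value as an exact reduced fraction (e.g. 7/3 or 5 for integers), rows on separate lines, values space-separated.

Answer: 9637/2160 1949/450 2473/540
35749/7200 29987/6000 8731/1800
40309/7200 3889/750 18317/3600
2953/540 74863/14400 10387/2160

Derivation:
After step 1:
  11/3 3 14/3
  21/4 26/5 11/2
  7 26/5 11/2
  17/3 19/4 11/3
After step 2:
  143/36 62/15 79/18
  1267/240 483/100 313/60
  1387/240 553/100 149/30
  209/36 1157/240 167/36
After step 3:
  9637/2160 1949/450 2473/540
  35749/7200 29987/6000 8731/1800
  40309/7200 3889/750 18317/3600
  2953/540 74863/14400 10387/2160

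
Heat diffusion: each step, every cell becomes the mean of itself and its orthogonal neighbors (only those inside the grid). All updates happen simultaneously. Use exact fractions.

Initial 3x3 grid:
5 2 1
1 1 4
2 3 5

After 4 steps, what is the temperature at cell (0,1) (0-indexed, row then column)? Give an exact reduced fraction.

Answer: 707261/288000

Derivation:
Step 1: cell (0,1) = 9/4
Step 2: cell (0,1) = 189/80
Step 3: cell (0,1) = 11563/4800
Step 4: cell (0,1) = 707261/288000
Full grid after step 4:
  153637/64800 707261/288000 82831/32400
  2091283/864000 19027/7500 2310533/864000
  26927/10800 253337/96000 59729/21600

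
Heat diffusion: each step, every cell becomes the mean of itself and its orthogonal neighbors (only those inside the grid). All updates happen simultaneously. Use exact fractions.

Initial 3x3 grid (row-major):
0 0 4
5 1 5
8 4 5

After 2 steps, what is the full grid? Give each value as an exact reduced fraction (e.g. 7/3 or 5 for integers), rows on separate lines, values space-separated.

After step 1:
  5/3 5/4 3
  7/2 3 15/4
  17/3 9/2 14/3
After step 2:
  77/36 107/48 8/3
  83/24 16/5 173/48
  41/9 107/24 155/36

Answer: 77/36 107/48 8/3
83/24 16/5 173/48
41/9 107/24 155/36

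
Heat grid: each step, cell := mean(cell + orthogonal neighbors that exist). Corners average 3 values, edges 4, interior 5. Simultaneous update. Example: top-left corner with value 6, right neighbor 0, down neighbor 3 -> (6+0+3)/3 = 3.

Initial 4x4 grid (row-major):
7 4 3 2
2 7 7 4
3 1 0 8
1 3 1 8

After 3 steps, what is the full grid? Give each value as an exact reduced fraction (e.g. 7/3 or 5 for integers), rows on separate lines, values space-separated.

After step 1:
  13/3 21/4 4 3
  19/4 21/5 21/5 21/4
  7/4 14/5 17/5 5
  7/3 3/2 3 17/3
After step 2:
  43/9 1067/240 329/80 49/12
  451/120 106/25 421/100 349/80
  349/120 273/100 92/25 1159/240
  67/36 289/120 407/120 41/9
After step 3:
  9347/2160 31637/7200 10111/2400 1507/360
  3529/900 23261/6000 4121/1000 3497/800
  2533/900 479/150 22609/6000 31369/7200
  323/135 1169/450 1579/450 9199/2160

Answer: 9347/2160 31637/7200 10111/2400 1507/360
3529/900 23261/6000 4121/1000 3497/800
2533/900 479/150 22609/6000 31369/7200
323/135 1169/450 1579/450 9199/2160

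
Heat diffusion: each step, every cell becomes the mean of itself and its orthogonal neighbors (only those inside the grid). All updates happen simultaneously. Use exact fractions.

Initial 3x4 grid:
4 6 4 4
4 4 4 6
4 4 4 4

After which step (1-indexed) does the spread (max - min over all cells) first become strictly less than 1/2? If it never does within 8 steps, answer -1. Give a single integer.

Step 1: max=14/3, min=4, spread=2/3
Step 2: max=547/120, min=4, spread=67/120
Step 3: max=4907/1080, min=371/90, spread=91/216
  -> spread < 1/2 first at step 3
Step 4: max=291523/64800, min=11257/2700, spread=4271/12960
Step 5: max=17380997/3888000, min=25289/6000, spread=39749/155520
Step 6: max=1037018023/233280000, min=5156419/1215000, spread=1879423/9331200
Step 7: max=61945111157/13996800000, min=1244279959/291600000, spread=3551477/22394880
Step 8: max=3703587076063/839808000000, min=6246151213/1458000000, spread=846431819/6718464000

Answer: 3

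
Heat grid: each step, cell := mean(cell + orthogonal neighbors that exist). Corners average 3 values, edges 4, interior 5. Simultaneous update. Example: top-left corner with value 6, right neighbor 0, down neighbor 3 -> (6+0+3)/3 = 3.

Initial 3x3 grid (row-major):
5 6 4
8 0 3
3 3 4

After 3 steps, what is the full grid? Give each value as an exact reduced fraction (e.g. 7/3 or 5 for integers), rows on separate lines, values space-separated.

Answer: 2023/432 11743/2880 851/216
497/120 1199/300 9703/2880
871/216 1633/480 1453/432

Derivation:
After step 1:
  19/3 15/4 13/3
  4 4 11/4
  14/3 5/2 10/3
After step 2:
  169/36 221/48 65/18
  19/4 17/5 173/48
  67/18 29/8 103/36
After step 3:
  2023/432 11743/2880 851/216
  497/120 1199/300 9703/2880
  871/216 1633/480 1453/432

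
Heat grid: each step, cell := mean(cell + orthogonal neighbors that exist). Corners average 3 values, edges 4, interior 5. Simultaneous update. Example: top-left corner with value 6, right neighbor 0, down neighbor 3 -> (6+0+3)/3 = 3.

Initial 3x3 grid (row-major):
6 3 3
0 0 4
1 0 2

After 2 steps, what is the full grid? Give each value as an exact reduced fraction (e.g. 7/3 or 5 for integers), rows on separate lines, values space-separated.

After step 1:
  3 3 10/3
  7/4 7/5 9/4
  1/3 3/4 2
After step 2:
  31/12 161/60 103/36
  389/240 183/100 539/240
  17/18 269/240 5/3

Answer: 31/12 161/60 103/36
389/240 183/100 539/240
17/18 269/240 5/3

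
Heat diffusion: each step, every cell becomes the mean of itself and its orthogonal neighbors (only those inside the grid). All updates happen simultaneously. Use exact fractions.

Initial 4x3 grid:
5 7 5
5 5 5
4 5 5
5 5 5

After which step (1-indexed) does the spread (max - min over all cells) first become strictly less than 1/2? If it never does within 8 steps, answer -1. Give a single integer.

Step 1: max=17/3, min=14/3, spread=1
Step 2: max=667/120, min=569/120, spread=49/60
Step 3: max=5837/1080, min=5189/1080, spread=3/5
Step 4: max=2298763/432000, min=158111/32400, spread=571849/1296000
  -> spread < 1/2 first at step 4
Step 5: max=20523233/3888000, min=4765097/972000, spread=97523/259200
Step 6: max=1221054007/233280000, min=144119129/29160000, spread=302671/1036800
Step 7: max=72933957413/13996800000, min=8685956311/1749600000, spread=45950759/186624000
Step 8: max=4355531355967/839808000000, min=523635705449/104976000000, spread=443855233/2239488000

Answer: 4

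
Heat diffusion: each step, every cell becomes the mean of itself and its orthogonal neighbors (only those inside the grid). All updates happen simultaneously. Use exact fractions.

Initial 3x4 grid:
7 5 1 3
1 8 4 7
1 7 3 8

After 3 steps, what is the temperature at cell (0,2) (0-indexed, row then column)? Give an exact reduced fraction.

Answer: 15803/3600

Derivation:
Step 1: cell (0,2) = 13/4
Step 2: cell (0,2) = 503/120
Step 3: cell (0,2) = 15803/3600
Full grid after step 3:
  1903/432 4057/900 15803/3600 2389/540
  63097/14400 1703/375 28663/6000 35131/7200
  305/72 3709/800 12127/2400 3797/720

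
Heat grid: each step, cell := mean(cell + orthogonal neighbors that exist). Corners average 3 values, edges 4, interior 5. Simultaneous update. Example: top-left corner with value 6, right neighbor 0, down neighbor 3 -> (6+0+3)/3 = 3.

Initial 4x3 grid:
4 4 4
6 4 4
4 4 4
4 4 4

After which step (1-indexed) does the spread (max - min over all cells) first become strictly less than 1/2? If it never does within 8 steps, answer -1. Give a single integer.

Answer: 3

Derivation:
Step 1: max=14/3, min=4, spread=2/3
Step 2: max=271/60, min=4, spread=31/60
Step 3: max=2371/540, min=4, spread=211/540
  -> spread < 1/2 first at step 3
Step 4: max=232897/54000, min=3647/900, spread=14077/54000
Step 5: max=2084407/486000, min=219683/54000, spread=5363/24300
Step 6: max=62060809/14580000, min=122869/30000, spread=93859/583200
Step 7: max=3709474481/874800000, min=199736467/48600000, spread=4568723/34992000
Step 8: max=221732435629/52488000000, min=6013618889/1458000000, spread=8387449/83980800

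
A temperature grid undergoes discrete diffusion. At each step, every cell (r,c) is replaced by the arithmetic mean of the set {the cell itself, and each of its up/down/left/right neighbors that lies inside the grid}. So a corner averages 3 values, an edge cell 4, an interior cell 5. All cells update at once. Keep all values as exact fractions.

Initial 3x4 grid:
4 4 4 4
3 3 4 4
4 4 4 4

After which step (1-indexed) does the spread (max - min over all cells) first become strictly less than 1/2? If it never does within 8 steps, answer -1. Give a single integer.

Step 1: max=4, min=7/2, spread=1/2
Step 2: max=4, min=433/120, spread=47/120
  -> spread < 1/2 first at step 2
Step 3: max=1583/400, min=26219/7200, spread=91/288
Step 4: max=9427/2400, min=1588801/432000, spread=108059/432000
Step 5: max=1877341/480000, min=95816339/25920000, spread=222403/1036800
Step 6: max=336239357/86400000, min=5780074201/1555200000, spread=10889369/62208000
Step 7: max=20103808463/5184000000, min=348103544459/93312000000, spread=110120063/746496000
Step 8: max=400754672839/103680000000, min=20957920483681/5598720000000, spread=5462654797/44789760000

Answer: 2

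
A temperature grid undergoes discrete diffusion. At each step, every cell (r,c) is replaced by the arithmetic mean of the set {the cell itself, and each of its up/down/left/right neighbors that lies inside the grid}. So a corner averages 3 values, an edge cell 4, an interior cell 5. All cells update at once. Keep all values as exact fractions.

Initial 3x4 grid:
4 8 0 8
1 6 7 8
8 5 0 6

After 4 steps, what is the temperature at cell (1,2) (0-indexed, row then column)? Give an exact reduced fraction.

Answer: 623239/120000

Derivation:
Step 1: cell (1,2) = 21/5
Step 2: cell (1,2) = 271/50
Step 3: cell (1,2) = 9991/2000
Step 4: cell (1,2) = 623239/120000
Full grid after step 4:
  615907/129600 1073867/216000 1114247/216000 709897/129600
  153519/32000 193063/40000 623239/120000 1525061/288000
  612107/129600 1052617/216000 1073497/216000 681497/129600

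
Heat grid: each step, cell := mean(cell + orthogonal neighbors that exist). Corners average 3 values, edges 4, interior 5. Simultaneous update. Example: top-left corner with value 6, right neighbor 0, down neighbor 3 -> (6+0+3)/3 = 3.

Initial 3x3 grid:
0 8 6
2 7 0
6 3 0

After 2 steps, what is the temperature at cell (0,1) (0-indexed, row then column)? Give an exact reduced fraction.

Step 1: cell (0,1) = 21/4
Step 2: cell (0,1) = 69/16
Full grid after step 2:
  37/9 69/16 79/18
  59/16 81/20 155/48
  137/36 19/6 11/4

Answer: 69/16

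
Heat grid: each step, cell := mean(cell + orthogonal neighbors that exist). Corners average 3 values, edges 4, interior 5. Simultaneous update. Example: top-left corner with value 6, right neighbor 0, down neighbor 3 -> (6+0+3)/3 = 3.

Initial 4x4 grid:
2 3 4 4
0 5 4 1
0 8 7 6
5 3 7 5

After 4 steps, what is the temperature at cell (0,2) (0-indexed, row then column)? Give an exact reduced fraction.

Step 1: cell (0,2) = 15/4
Step 2: cell (0,2) = 289/80
Step 3: cell (0,2) = 8857/2400
Step 4: cell (0,2) = 264427/72000
Full grid after step 4:
  190843/64800 721369/216000 264427/72000 27929/7200
  10966/3375 26233/7200 251089/60000 50977/12000
  3947/1080 773533/180000 283637/60000 178103/36000
  53027/12960 196241/43200 372191/72000 112999/21600

Answer: 264427/72000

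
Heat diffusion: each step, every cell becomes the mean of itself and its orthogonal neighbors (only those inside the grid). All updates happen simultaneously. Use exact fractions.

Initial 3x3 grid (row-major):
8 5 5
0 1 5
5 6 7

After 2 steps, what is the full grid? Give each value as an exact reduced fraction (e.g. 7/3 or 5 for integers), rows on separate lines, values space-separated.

Answer: 151/36 1049/240 19/4
149/40 209/50 189/40
143/36 1069/240 61/12

Derivation:
After step 1:
  13/3 19/4 5
  7/2 17/5 9/2
  11/3 19/4 6
After step 2:
  151/36 1049/240 19/4
  149/40 209/50 189/40
  143/36 1069/240 61/12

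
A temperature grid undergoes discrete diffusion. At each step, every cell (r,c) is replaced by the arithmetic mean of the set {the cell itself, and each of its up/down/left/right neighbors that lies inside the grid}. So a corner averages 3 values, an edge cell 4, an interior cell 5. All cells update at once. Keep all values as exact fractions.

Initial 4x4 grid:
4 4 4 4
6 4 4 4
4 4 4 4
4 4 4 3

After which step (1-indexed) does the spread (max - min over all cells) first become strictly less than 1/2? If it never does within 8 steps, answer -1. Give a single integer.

Answer: 4

Derivation:
Step 1: max=14/3, min=11/3, spread=1
Step 2: max=271/60, min=67/18, spread=143/180
Step 3: max=2371/540, min=823/216, spread=209/360
Step 4: max=232843/54000, min=24877/6480, spread=19151/40500
  -> spread < 1/2 first at step 4
Step 5: max=2082643/486000, min=3777299/972000, spread=129329/324000
Step 6: max=61898377/14580000, min=114055877/29160000, spread=3246959/9720000
Step 7: max=461603599/109350000, min=137879129/34992000, spread=81950189/291600000
Step 8: max=55068973891/13122000000, min=4157683529/1049760000, spread=2065286519/8748000000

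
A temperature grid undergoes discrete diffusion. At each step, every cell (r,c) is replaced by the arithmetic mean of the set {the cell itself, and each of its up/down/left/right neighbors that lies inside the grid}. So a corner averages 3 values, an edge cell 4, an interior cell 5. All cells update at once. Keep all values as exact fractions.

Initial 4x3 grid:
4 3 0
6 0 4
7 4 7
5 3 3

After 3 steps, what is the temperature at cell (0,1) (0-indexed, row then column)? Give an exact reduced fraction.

Answer: 43007/14400

Derivation:
Step 1: cell (0,1) = 7/4
Step 2: cell (0,1) = 709/240
Step 3: cell (0,1) = 43007/14400
Full grid after step 3:
  3877/1080 43007/14400 763/270
  28481/7200 21733/6000 22931/7200
  10877/2400 24653/6000 28181/7200
  1657/360 63127/14400 2243/540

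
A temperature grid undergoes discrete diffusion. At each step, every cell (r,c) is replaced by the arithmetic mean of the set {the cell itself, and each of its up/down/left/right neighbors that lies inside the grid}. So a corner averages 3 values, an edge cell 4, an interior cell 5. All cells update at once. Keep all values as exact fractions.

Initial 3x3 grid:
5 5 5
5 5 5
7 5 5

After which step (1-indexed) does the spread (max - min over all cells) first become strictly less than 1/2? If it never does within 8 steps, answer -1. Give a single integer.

Step 1: max=17/3, min=5, spread=2/3
Step 2: max=50/9, min=5, spread=5/9
Step 3: max=581/108, min=5, spread=41/108
  -> spread < 1/2 first at step 3
Step 4: max=34531/6480, min=911/180, spread=347/1296
Step 5: max=2050937/388800, min=9157/1800, spread=2921/15552
Step 6: max=122468539/23328000, min=1105483/216000, spread=24611/186624
Step 7: max=7317122033/1399680000, min=24956741/4860000, spread=207329/2239488
Step 8: max=437933952451/83980800000, min=1334801599/259200000, spread=1746635/26873856

Answer: 3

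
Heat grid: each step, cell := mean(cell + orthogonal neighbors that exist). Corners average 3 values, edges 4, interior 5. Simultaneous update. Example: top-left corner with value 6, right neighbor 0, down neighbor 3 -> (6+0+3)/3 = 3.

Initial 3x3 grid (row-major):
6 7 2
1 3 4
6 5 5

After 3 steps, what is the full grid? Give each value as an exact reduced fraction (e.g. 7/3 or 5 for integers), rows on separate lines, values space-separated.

After step 1:
  14/3 9/2 13/3
  4 4 7/2
  4 19/4 14/3
After step 2:
  79/18 35/8 37/9
  25/6 83/20 33/8
  17/4 209/48 155/36
After step 3:
  931/216 681/160 227/54
  763/180 5081/1200 2003/480
  613/144 12283/2880 1841/432

Answer: 931/216 681/160 227/54
763/180 5081/1200 2003/480
613/144 12283/2880 1841/432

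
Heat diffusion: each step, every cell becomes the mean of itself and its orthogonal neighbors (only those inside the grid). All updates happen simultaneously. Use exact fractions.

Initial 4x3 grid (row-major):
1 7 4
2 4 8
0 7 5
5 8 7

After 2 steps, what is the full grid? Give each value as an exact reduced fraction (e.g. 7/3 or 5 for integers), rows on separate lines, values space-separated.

After step 1:
  10/3 4 19/3
  7/4 28/5 21/4
  7/2 24/5 27/4
  13/3 27/4 20/3
After step 2:
  109/36 289/60 187/36
  851/240 107/25 359/60
  863/240 137/25 88/15
  175/36 451/80 121/18

Answer: 109/36 289/60 187/36
851/240 107/25 359/60
863/240 137/25 88/15
175/36 451/80 121/18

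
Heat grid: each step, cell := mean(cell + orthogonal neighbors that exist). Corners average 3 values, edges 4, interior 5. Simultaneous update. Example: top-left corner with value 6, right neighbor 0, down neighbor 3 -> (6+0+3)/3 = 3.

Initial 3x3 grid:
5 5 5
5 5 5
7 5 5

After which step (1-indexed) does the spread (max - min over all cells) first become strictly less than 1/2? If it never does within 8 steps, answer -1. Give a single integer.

Step 1: max=17/3, min=5, spread=2/3
Step 2: max=50/9, min=5, spread=5/9
Step 3: max=581/108, min=5, spread=41/108
  -> spread < 1/2 first at step 3
Step 4: max=34531/6480, min=911/180, spread=347/1296
Step 5: max=2050937/388800, min=9157/1800, spread=2921/15552
Step 6: max=122468539/23328000, min=1105483/216000, spread=24611/186624
Step 7: max=7317122033/1399680000, min=24956741/4860000, spread=207329/2239488
Step 8: max=437933952451/83980800000, min=1334801599/259200000, spread=1746635/26873856

Answer: 3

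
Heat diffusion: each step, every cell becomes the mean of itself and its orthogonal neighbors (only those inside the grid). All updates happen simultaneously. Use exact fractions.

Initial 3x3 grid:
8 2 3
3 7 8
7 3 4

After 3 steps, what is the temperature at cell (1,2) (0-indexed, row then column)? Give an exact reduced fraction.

Answer: 36671/7200

Derivation:
Step 1: cell (1,2) = 11/2
Step 2: cell (1,2) = 583/120
Step 3: cell (1,2) = 36671/7200
Full grid after step 3:
  10541/2160 18023/3600 5173/1080
  74417/14400 1221/250 36671/7200
  5383/1080 74317/14400 3577/720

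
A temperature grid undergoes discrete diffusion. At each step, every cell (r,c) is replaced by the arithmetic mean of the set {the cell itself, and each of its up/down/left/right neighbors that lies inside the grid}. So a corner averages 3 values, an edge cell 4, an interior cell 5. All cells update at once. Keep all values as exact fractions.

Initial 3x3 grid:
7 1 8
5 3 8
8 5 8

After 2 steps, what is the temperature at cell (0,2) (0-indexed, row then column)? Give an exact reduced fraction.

Step 1: cell (0,2) = 17/3
Step 2: cell (0,2) = 103/18
Full grid after step 2:
  89/18 383/80 103/18
  1229/240 553/100 1429/240
  71/12 117/20 79/12

Answer: 103/18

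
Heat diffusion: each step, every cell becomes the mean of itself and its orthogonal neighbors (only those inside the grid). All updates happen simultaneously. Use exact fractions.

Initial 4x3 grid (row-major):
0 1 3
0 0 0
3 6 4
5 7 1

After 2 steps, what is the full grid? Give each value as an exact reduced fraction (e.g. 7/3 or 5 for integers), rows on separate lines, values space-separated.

After step 1:
  1/3 1 4/3
  3/4 7/5 7/4
  7/2 4 11/4
  5 19/4 4
After step 2:
  25/36 61/60 49/36
  359/240 89/50 217/120
  53/16 82/25 25/8
  53/12 71/16 23/6

Answer: 25/36 61/60 49/36
359/240 89/50 217/120
53/16 82/25 25/8
53/12 71/16 23/6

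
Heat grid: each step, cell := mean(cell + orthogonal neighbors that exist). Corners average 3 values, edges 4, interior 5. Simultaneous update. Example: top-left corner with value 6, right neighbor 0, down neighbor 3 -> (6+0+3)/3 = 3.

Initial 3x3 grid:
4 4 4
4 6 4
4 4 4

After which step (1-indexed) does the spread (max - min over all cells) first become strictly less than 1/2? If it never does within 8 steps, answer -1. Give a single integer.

Step 1: max=9/2, min=4, spread=1/2
Step 2: max=112/25, min=169/40, spread=51/200
  -> spread < 1/2 first at step 2
Step 3: max=10423/2400, min=767/180, spread=589/7200
Step 4: max=64943/15000, min=617081/144000, spread=31859/720000
Step 5: max=37251607/8640000, min=3864721/900000, spread=751427/43200000
Step 6: max=232634687/54000000, min=2228663129/518400000, spread=23149331/2592000000
Step 7: max=133898654263/31104000000, min=13934931889/3240000000, spread=616540643/155520000000
Step 8: max=836712453983/194400000000, min=8028892008761/1866240000000, spread=17737747379/9331200000000

Answer: 2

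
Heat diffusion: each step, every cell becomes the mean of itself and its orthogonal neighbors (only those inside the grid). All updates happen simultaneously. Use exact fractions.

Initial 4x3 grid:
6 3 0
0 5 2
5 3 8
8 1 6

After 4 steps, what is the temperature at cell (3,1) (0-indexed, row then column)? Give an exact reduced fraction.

Answer: 76589/17280

Derivation:
Step 1: cell (3,1) = 9/2
Step 2: cell (3,1) = 557/120
Step 3: cell (3,1) = 6419/1440
Step 4: cell (3,1) = 76589/17280
Full grid after step 4:
  14551/4320 275383/86400 42023/12960
  3223/900 130271/36000 37901/10800
  1769/432 145541/36000 595/144
  55799/12960 76589/17280 19003/4320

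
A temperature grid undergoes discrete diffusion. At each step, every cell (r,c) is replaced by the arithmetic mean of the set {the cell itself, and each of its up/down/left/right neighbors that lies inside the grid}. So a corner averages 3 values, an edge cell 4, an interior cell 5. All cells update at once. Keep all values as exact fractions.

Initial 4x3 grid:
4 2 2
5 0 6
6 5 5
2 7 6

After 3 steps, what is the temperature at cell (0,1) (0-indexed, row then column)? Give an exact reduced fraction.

Answer: 1259/400

Derivation:
Step 1: cell (0,1) = 2
Step 2: cell (0,1) = 63/20
Step 3: cell (0,1) = 1259/400
Full grid after step 3:
  7321/2160 1259/400 7151/2160
  26857/7200 1903/500 27107/7200
  3563/800 2253/500 11339/2400
  3467/720 6037/1200 413/80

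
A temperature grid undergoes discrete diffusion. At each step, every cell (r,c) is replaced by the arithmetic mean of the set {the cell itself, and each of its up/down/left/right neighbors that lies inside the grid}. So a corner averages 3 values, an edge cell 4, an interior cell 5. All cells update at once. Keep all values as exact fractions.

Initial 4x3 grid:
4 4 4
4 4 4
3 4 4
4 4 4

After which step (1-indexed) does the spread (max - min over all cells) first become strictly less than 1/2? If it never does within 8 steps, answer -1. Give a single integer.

Answer: 1

Derivation:
Step 1: max=4, min=11/3, spread=1/3
  -> spread < 1/2 first at step 1
Step 2: max=4, min=449/120, spread=31/120
Step 3: max=4, min=4109/1080, spread=211/1080
Step 4: max=7153/1800, min=415103/108000, spread=14077/108000
Step 5: max=428317/108000, min=3747593/972000, spread=5363/48600
Step 6: max=237131/60000, min=112899191/29160000, spread=93859/1166400
Step 7: max=383463533/97200000, min=6788125519/1749600000, spread=4568723/69984000
Step 8: max=11482381111/2916000000, min=408123564371/104976000000, spread=8387449/167961600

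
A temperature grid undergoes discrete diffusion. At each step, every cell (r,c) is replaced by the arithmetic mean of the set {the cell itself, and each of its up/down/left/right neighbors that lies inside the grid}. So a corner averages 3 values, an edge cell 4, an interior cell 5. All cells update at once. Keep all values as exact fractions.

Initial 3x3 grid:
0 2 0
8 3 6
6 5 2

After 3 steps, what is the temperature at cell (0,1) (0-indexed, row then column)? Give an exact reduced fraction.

Step 1: cell (0,1) = 5/4
Step 2: cell (0,1) = 241/80
Step 3: cell (0,1) = 13907/4800
Full grid after step 3:
  3829/1080 13907/4800 1597/540
  57221/14400 23527/6000 15557/4800
  10373/2160 15149/3600 8783/2160

Answer: 13907/4800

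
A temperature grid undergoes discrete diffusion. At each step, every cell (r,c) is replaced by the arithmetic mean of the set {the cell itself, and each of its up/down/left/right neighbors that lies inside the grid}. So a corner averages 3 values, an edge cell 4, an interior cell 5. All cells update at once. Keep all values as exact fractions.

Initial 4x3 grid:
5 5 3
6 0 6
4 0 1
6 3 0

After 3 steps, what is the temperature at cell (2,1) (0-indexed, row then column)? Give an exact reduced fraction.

Answer: 3143/1200

Derivation:
Step 1: cell (2,1) = 8/5
Step 2: cell (2,1) = 13/5
Step 3: cell (2,1) = 3143/1200
Full grid after step 3:
  2231/540 703/192 3857/1080
  5239/1440 1349/400 4049/1440
  4921/1440 3143/1200 3331/1440
  1679/540 1481/576 2143/1080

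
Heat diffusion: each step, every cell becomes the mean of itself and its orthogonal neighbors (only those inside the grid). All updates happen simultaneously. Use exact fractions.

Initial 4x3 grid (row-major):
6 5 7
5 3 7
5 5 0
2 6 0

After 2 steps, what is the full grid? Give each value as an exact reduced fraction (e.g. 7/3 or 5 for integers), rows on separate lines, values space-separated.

Answer: 46/9 263/48 95/18
29/6 461/100 223/48
257/60 193/50 261/80
71/18 803/240 11/4

Derivation:
After step 1:
  16/3 21/4 19/3
  19/4 5 17/4
  17/4 19/5 3
  13/3 13/4 2
After step 2:
  46/9 263/48 95/18
  29/6 461/100 223/48
  257/60 193/50 261/80
  71/18 803/240 11/4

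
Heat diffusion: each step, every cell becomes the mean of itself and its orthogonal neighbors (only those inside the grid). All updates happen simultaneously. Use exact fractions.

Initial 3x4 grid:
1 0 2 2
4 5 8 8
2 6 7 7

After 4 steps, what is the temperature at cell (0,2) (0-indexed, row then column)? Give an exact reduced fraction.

Step 1: cell (0,2) = 3
Step 2: cell (0,2) = 15/4
Step 3: cell (0,2) = 2453/600
Step 4: cell (0,2) = 9617/2250
Full grid after step 4:
  101813/32400 12028/3375 9617/2250 207529/43200
  783547/216000 374243/90000 1792897/360000 4704623/864000
  2806/675 57419/12000 601741/108000 774487/129600

Answer: 9617/2250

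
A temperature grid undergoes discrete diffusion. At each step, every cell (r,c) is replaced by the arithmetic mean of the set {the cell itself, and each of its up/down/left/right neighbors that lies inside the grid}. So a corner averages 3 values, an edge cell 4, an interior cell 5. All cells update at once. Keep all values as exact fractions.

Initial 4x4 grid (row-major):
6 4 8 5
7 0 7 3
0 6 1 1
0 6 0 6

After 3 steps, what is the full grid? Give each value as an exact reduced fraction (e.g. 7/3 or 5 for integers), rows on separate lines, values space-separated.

After step 1:
  17/3 9/2 6 16/3
  13/4 24/5 19/5 4
  13/4 13/5 3 11/4
  2 3 13/4 7/3
After step 2:
  161/36 629/120 589/120 46/9
  509/120 379/100 108/25 953/240
  111/40 333/100 77/25 145/48
  11/4 217/80 139/48 25/9
After step 3:
  628/135 16571/3600 17623/3600 10073/2160
  13751/3600 6277/1500 24083/6000 29561/7200
  3929/1200 251/80 2497/750 23129/7200
  659/240 7013/2400 20639/7200 313/108

Answer: 628/135 16571/3600 17623/3600 10073/2160
13751/3600 6277/1500 24083/6000 29561/7200
3929/1200 251/80 2497/750 23129/7200
659/240 7013/2400 20639/7200 313/108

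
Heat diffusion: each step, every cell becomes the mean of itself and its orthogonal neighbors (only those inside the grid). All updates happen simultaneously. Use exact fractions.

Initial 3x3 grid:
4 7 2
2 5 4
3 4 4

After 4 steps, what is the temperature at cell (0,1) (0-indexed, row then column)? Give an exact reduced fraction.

Answer: 1788623/432000

Derivation:
Step 1: cell (0,1) = 9/2
Step 2: cell (0,1) = 527/120
Step 3: cell (0,1) = 30109/7200
Step 4: cell (0,1) = 1788623/432000
Full grid after step 4:
  131197/32400 1788623/432000 539263/129600
  1698373/432000 1438127/360000 3521621/864000
  82123/21600 279833/72000 170671/43200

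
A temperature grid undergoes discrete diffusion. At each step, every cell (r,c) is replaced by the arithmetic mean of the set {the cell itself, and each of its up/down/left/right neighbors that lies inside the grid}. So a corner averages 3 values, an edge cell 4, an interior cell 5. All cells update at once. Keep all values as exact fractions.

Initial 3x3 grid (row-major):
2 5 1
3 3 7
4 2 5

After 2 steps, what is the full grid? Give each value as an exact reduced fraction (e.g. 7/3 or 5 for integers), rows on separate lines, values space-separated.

After step 1:
  10/3 11/4 13/3
  3 4 4
  3 7/2 14/3
After step 2:
  109/36 173/48 133/36
  10/3 69/20 17/4
  19/6 91/24 73/18

Answer: 109/36 173/48 133/36
10/3 69/20 17/4
19/6 91/24 73/18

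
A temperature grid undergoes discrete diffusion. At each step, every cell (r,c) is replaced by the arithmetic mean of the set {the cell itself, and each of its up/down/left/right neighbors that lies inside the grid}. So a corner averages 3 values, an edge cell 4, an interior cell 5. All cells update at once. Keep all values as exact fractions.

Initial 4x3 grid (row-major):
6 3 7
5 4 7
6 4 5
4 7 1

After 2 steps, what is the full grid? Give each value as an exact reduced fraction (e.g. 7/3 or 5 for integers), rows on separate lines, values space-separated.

After step 1:
  14/3 5 17/3
  21/4 23/5 23/4
  19/4 26/5 17/4
  17/3 4 13/3
After step 2:
  179/36 299/60 197/36
  289/60 129/25 76/15
  313/60 114/25 293/60
  173/36 24/5 151/36

Answer: 179/36 299/60 197/36
289/60 129/25 76/15
313/60 114/25 293/60
173/36 24/5 151/36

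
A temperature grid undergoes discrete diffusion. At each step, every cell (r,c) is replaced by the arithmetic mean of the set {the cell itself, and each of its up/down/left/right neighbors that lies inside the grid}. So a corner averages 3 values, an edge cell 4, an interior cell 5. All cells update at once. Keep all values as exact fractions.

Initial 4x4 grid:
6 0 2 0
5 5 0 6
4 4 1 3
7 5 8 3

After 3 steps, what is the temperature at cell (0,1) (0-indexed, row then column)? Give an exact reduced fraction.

Step 1: cell (0,1) = 13/4
Step 2: cell (0,1) = 613/240
Step 3: cell (0,1) = 22249/7200
Full grid after step 3:
  7663/2160 22249/7200 16153/7200 4933/2160
  7381/1800 4001/1200 3443/1200 9179/3600
  8327/1800 4987/1200 21361/6000 12239/3600
  10853/2160 34163/7200 30403/7200 8587/2160

Answer: 22249/7200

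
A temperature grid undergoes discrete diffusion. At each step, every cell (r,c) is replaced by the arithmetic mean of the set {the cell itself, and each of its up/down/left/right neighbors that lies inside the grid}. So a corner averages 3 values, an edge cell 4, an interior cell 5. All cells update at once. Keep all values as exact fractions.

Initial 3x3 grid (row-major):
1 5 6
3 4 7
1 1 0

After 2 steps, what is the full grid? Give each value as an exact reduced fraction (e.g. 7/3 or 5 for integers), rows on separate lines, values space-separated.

After step 1:
  3 4 6
  9/4 4 17/4
  5/3 3/2 8/3
After step 2:
  37/12 17/4 19/4
  131/48 16/5 203/48
  65/36 59/24 101/36

Answer: 37/12 17/4 19/4
131/48 16/5 203/48
65/36 59/24 101/36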